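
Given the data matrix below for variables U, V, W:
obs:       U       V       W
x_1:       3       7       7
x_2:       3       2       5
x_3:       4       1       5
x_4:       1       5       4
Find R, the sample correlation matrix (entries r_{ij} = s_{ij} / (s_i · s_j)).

Step 1 — column means:
  mean(U) = (3 + 3 + 4 + 1) / 4 = 11/4 = 2.75
  mean(V) = (7 + 2 + 1 + 5) / 4 = 15/4 = 3.75
  mean(W) = (7 + 5 + 5 + 4) / 4 = 21/4 = 5.25

Step 2 — sample variances and covariances s[i,j] = (1/(n-1)) · Σ_k (x_{k,i} - mean_i) · (x_{k,j} - mean_j), with n-1 = 3:
  s[U,U] = ((0.25)·(0.25) + (0.25)·(0.25) + (1.25)·(1.25) + (-1.75)·(-1.75)) / 3 = 4.75/3 = 1.5833
  s[U,V] = ((0.25)·(3.25) + (0.25)·(-1.75) + (1.25)·(-2.75) + (-1.75)·(1.25)) / 3 = -5.25/3 = -1.75
  s[U,W] = ((0.25)·(1.75) + (0.25)·(-0.25) + (1.25)·(-0.25) + (-1.75)·(-1.25)) / 3 = 2.25/3 = 0.75
  s[V,V] = ((3.25)·(3.25) + (-1.75)·(-1.75) + (-2.75)·(-2.75) + (1.25)·(1.25)) / 3 = 22.75/3 = 7.5833
  s[V,W] = ((3.25)·(1.75) + (-1.75)·(-0.25) + (-2.75)·(-0.25) + (1.25)·(-1.25)) / 3 = 5.25/3 = 1.75
  s[W,W] = ((1.75)·(1.75) + (-0.25)·(-0.25) + (-0.25)·(-0.25) + (-1.25)·(-1.25)) / 3 = 4.75/3 = 1.5833
  Sample standard deviations s_i = √(s[i,i]):
  s(U) = √(1.5833) = 1.2583
  s(V) = √(7.5833) = 2.7538
  s(W) = √(1.5833) = 1.2583

Step 3 — r_{ij} = s_{ij} / (s_i · s_j):
  r[U,U] = 1 (diagonal).
  r[U,V] = -1.75 / (1.2583 · 2.7538) = -1.75 / 3.4651 = -0.505
  r[U,W] = 0.75 / (1.2583 · 1.2583) = 0.75 / 1.5833 = 0.4737
  r[V,V] = 1 (diagonal).
  r[V,W] = 1.75 / (2.7538 · 1.2583) = 1.75 / 3.4651 = 0.505
  r[W,W] = 1 (diagonal).

R is symmetric with unit diagonal. Assembling:

R = [[1, -0.505, 0.4737],
 [-0.505, 1, 0.505],
 [0.4737, 0.505, 1]]


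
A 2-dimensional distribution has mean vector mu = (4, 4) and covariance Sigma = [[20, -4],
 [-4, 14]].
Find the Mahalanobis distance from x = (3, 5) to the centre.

Step 1 — centre the observation: (x - mu) = (-1, 1).

Step 2 — invert Sigma. det(Sigma) = 20·14 - (-4)² = 264.
  Sigma^{-1} = (1/det) · [[d, -b], [-b, a]] = [[0.053, 0.0152],
 [0.0152, 0.0758]].

Step 3 — form the quadratic (x - mu)^T · Sigma^{-1} · (x - mu):
  Sigma^{-1} · (x - mu) = (-0.0379, 0.0606).
  (x - mu)^T · [Sigma^{-1} · (x - mu)] = (-1)·(-0.0379) + (1)·(0.0606) = 0.0985.

Step 4 — take square root: d = √(0.0985) ≈ 0.3138.

d(x, mu) = √(0.0985) ≈ 0.3138


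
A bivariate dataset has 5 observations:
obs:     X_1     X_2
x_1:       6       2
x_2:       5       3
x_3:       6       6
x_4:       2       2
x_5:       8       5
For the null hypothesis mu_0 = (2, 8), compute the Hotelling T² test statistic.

Step 1 — sample mean vector:
  mean(X_1) = (6 + 5 + 6 + 2 + 8) / 5 = 27/5 = 5.4
  mean(X_2) = (2 + 3 + 6 + 2 + 5) / 5 = 18/5 = 3.6
  x̄ = (5.4, 3.6),  deviation x̄ - mu_0 = (5.4, 3.6) - (2, 8) = (3.4, -4.4).

Step 2 — sample covariance matrix, S[i,j] = (1/(n-1)) · Σ_k (x_{k,i} - mean_i) · (x_{k,j} - mean_j), divisor n-1 = 4:
  S[X_1,X_1] = ((0.6)·(0.6) + (-0.4)·(-0.4) + (0.6)·(0.6) + (-3.4)·(-3.4) + (2.6)·(2.6)) / 4 = 19.2/4 = 4.8
  S[X_1,X_2] = ((0.6)·(-1.6) + (-0.4)·(-0.6) + (0.6)·(2.4) + (-3.4)·(-1.6) + (2.6)·(1.4)) / 4 = 9.8/4 = 2.45
  S[X_2,X_2] = ((-1.6)·(-1.6) + (-0.6)·(-0.6) + (2.4)·(2.4) + (-1.6)·(-1.6) + (1.4)·(1.4)) / 4 = 13.2/4 = 3.3
  S = [[4.8, 2.45],
 [2.45, 3.3]].

Step 3 — invert S. det(S) = 4.8·3.3 - (2.45)² = 9.8375.
  S^{-1} = (1/det) · [[d, -b], [-b, a]] = [[0.3355, -0.249],
 [-0.249, 0.4879]].

Step 4 — quadratic form (x̄ - mu_0)^T · S^{-1} · (x̄ - mu_0):
  S^{-1} · (x̄ - mu_0) = (2.2363, -2.9936),
  (x̄ - mu_0)^T · [...] = (3.4)·(2.2363) + (-4.4)·(-2.9936) = 20.7756.

Step 5 — scale by n: T² = 5 · 20.7756 = 103.878.

T² ≈ 103.878


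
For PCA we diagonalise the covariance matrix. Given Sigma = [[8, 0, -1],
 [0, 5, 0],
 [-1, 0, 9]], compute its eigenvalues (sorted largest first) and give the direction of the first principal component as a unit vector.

Step 1 — characteristic polynomial p(λ) = det(λI - Sigma) = λ³ - tr·λ² + c_1·λ - det, where tr = trace, c_1 = sum of the principal 2×2 minors, det = det(Sigma):
  tr = 8 + 5 + 9 = 22,
  c_1 = (8·5 - (0)²) + (8·9 - (-1)²) + (5·9 - (0)²) = 40 + 71 + 45 = 156,
  det = 8·(5·9 - (0)²) - (0)·((0)·9 - (0)·(-1)) + (-1)·((0)·(0) - 5·(-1)) = 8·(45) - (0)·(0) + (-1)·(5) = 355.
  So p(λ) = λ³ - 22λ² + 156λ - 355.
Step 2 — look for an integer root (rational root theorem: any rational root is an integer divisor of 355). Testing λ = 5:
  p(5) = 125 - 550 + 780 - 355 = 0  ✓
  Dividing out (λ - 5): p(λ) = (λ - 5)(λ² - 17λ + 71).
Step 3 — remaining eigenvalues from the quadratic λ² - 17λ + 71 = 0:
  Δ = 17² - 4·71 = 289 - 284 = 5,  λ = (17 ± √5)/2 = (17 ± 2.2361)/2 ≈ 9.618 or 7.382.
  Sorted: λ_1 = 9.618,  λ_2 = 7.382,  λ_3 = 5  (check: sum = 22 = tr ✓).

Step 4 — unit eigenvector for λ_1 ≈ 9.618: v spans the null space of (Sigma - λ_1 I), whose rows are
  r_1 = (-1.618, 0, -1),  r_2 = (0, -4.618, 0),  r_3 = (-1, 0, -0.618).
  v is orthogonal to every row, so take v ∝ r_1 × r_2 = ((0)·(0) - (-1)·(-4.618), (-1)·(0) - (-1.618)·(0), (-1.618)·(-4.618) - (0)·(0)) ≈ (-4.618, 0, 7.4721).
  Rescale (multiply by -1 so the first nonzero entry is positive): u = (4.618, 0, -7.4721).
  ||u|| = √((4.618)² + (0)² + (-7.4721)²) = √(77.1591) ≈ 8.784,  v_1 = u/||u|| ≈ (0.5257, 0, -0.8507) (||v_1|| = 1).

λ_1 = 9.618,  λ_2 = 7.382,  λ_3 = 5;  v_1 ≈ (0.5257, 0, -0.8507)


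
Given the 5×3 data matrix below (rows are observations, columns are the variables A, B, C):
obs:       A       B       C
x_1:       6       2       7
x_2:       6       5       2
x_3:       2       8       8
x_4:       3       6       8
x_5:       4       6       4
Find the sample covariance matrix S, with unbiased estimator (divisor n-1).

Step 1 — column means:
  mean(A) = (6 + 6 + 2 + 3 + 4) / 5 = 21/5 = 4.2
  mean(B) = (2 + 5 + 8 + 6 + 6) / 5 = 27/5 = 5.4
  mean(C) = (7 + 2 + 8 + 8 + 4) / 5 = 29/5 = 5.8

Step 2 — sample covariance S[i,j] = (1/(n-1)) · Σ_k (x_{k,i} - mean_i) · (x_{k,j} - mean_j), with n-1 = 4.
  S[A,A] = ((1.8)·(1.8) + (1.8)·(1.8) + (-2.2)·(-2.2) + (-1.2)·(-1.2) + (-0.2)·(-0.2)) / 4 = 12.8/4 = 3.2
  S[A,B] = ((1.8)·(-3.4) + (1.8)·(-0.4) + (-2.2)·(2.6) + (-1.2)·(0.6) + (-0.2)·(0.6)) / 4 = -13.4/4 = -3.35
  S[A,C] = ((1.8)·(1.2) + (1.8)·(-3.8) + (-2.2)·(2.2) + (-1.2)·(2.2) + (-0.2)·(-1.8)) / 4 = -11.8/4 = -2.95
  S[B,B] = ((-3.4)·(-3.4) + (-0.4)·(-0.4) + (2.6)·(2.6) + (0.6)·(0.6) + (0.6)·(0.6)) / 4 = 19.2/4 = 4.8
  S[B,C] = ((-3.4)·(1.2) + (-0.4)·(-3.8) + (2.6)·(2.2) + (0.6)·(2.2) + (0.6)·(-1.8)) / 4 = 3.4/4 = 0.85
  S[C,C] = ((1.2)·(1.2) + (-3.8)·(-3.8) + (2.2)·(2.2) + (2.2)·(2.2) + (-1.8)·(-1.8)) / 4 = 28.8/4 = 7.2

S is symmetric (S[j,i] = S[i,j]). Assembling:

S = [[3.2, -3.35, -2.95],
 [-3.35, 4.8, 0.85],
 [-2.95, 0.85, 7.2]]


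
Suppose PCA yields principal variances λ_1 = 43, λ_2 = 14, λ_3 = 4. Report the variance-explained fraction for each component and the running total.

Step 1 — total variance = trace(Sigma) = Σ λ_i = 43 + 14 + 4 = 61.

Step 2 — fraction explained by component i = λ_i / Σ λ:
  PC1: 43/61 = 0.7049
  PC2: 14/61 = 0.2295
  PC3: 4/61 = 0.0656

Step 3 — cumulative fraction after k components = (λ_1 + ... + λ_k) / Σ λ:
  k = 1: 43/61 = 0.7049
  k = 2: (43 + 14)/61 = 57/61 = 0.9344
  k = 3: (43 + 14 + 4)/61 = 61/61 = 1

Summary (fraction, with percent):

explained: PC1 0.7049 (70.49%), PC2 0.2295 (22.95%), PC3 0.0656 (6.56%);  cumulative: 0.7049, 0.9344, 1


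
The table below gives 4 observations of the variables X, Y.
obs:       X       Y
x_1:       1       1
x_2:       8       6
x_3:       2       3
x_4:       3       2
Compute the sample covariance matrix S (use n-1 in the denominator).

Step 1 — column means:
  mean(X) = (1 + 8 + 2 + 3) / 4 = 14/4 = 3.5
  mean(Y) = (1 + 6 + 3 + 2) / 4 = 12/4 = 3

Step 2 — sample covariance S[i,j] = (1/(n-1)) · Σ_k (x_{k,i} - mean_i) · (x_{k,j} - mean_j), with n-1 = 3.
  S[X,X] = ((-2.5)·(-2.5) + (4.5)·(4.5) + (-1.5)·(-1.5) + (-0.5)·(-0.5)) / 3 = 29/3 = 9.6667
  S[X,Y] = ((-2.5)·(-2) + (4.5)·(3) + (-1.5)·(0) + (-0.5)·(-1)) / 3 = 19/3 = 6.3333
  S[Y,Y] = ((-2)·(-2) + (3)·(3) + (0)·(0) + (-1)·(-1)) / 3 = 14/3 = 4.6667

S is symmetric (S[j,i] = S[i,j]). Assembling:

S = [[9.6667, 6.3333],
 [6.3333, 4.6667]]


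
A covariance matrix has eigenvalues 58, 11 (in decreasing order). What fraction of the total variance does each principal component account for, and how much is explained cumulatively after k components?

Step 1 — total variance = trace(Sigma) = Σ λ_i = 58 + 11 = 69.

Step 2 — fraction explained by component i = λ_i / Σ λ:
  PC1: 58/69 = 0.8406
  PC2: 11/69 = 0.1594

Step 3 — cumulative fraction after k components = (λ_1 + ... + λ_k) / Σ λ:
  k = 1: 58/69 = 0.8406
  k = 2: (58 + 11)/69 = 69/69 = 1

Summary (fraction, with percent):

explained: PC1 0.8406 (84.06%), PC2 0.1594 (15.94%);  cumulative: 0.8406, 1


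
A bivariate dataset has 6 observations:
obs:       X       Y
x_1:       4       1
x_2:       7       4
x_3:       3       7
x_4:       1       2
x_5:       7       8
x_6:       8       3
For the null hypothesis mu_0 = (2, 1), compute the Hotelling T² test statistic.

Step 1 — sample mean vector:
  mean(X) = (4 + 7 + 3 + 1 + 7 + 8) / 6 = 30/6 = 5
  mean(Y) = (1 + 4 + 7 + 2 + 8 + 3) / 6 = 25/6 = 4.1667
  x̄ = (5, 4.1667),  deviation x̄ - mu_0 = (5, 4.1667) - (2, 1) = (3, 3.1667).

Step 2 — sample covariance matrix, S[i,j] = (1/(n-1)) · Σ_k (x_{k,i} - mean_i) · (x_{k,j} - mean_j), divisor n-1 = 5:
  S[X,X] = ((-1)·(-1) + (2)·(2) + (-2)·(-2) + (-4)·(-4) + (2)·(2) + (3)·(3)) / 5 = 38/5 = 7.6
  S[X,Y] = ((-1)·(-3.1667) + (2)·(-0.1667) + (-2)·(2.8333) + (-4)·(-2.1667) + (2)·(3.8333) + (3)·(-1.1667)) / 5 = 10/5 = 2
  S[Y,Y] = ((-3.1667)·(-3.1667) + (-0.1667)·(-0.1667) + (2.8333)·(2.8333) + (-2.1667)·(-2.1667) + (3.8333)·(3.8333) + (-1.1667)·(-1.1667)) / 5 = 38.8333/5 = 7.7667
  S = [[7.6, 2],
 [2, 7.7667]].

Step 3 — invert S. det(S) = 7.6·7.7667 - (2)² = 55.0267.
  S^{-1} = (1/det) · [[d, -b], [-b, a]] = [[0.1411, -0.0363],
 [-0.0363, 0.1381]].

Step 4 — quadratic form (x̄ - mu_0)^T · S^{-1} · (x̄ - mu_0):
  S^{-1} · (x̄ - mu_0) = (0.3083, 0.3283),
  (x̄ - mu_0)^T · [...] = (3)·(0.3083) + (3.1667)·(0.3283) = 1.9647.

Step 5 — scale by n: T² = 6 · 1.9647 = 11.7882.

T² ≈ 11.7882


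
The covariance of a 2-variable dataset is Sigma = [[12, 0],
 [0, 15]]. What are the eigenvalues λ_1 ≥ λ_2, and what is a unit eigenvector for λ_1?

Step 1 — characteristic polynomial of 2×2 Sigma:
  det(Sigma - λI) = λ² - trace · λ + det = 0.
  trace = 12 + 15 = 27, det = 12·15 - (0)² = 180.
Step 2 — discriminant:
  Δ = trace² - 4·det = 729 - 720 = 9.
Step 3 — eigenvalues:
  λ = (trace ± √Δ)/2 = (27 ± 3)/2,
  λ_1 = 15,  λ_2 = 12.

Step 4 — unit eigenvector for λ_1: Sigma is diagonal, so its eigenvectors are the coordinate axes. λ_1 = 15 is the diagonal entry on the second coordinate axis, hence
  v_1 = (0, 1) (||v_1|| = 1).

λ_1 = 15,  λ_2 = 12;  v_1 ≈ (0, 1)


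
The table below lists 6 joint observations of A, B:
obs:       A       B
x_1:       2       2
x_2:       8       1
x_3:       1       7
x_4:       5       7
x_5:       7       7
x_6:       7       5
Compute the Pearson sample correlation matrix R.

Step 1 — column means:
  mean(A) = (2 + 8 + 1 + 5 + 7 + 7) / 6 = 30/6 = 5
  mean(B) = (2 + 1 + 7 + 7 + 7 + 5) / 6 = 29/6 = 4.8333

Step 2 — sample variances and covariances s[i,j] = (1/(n-1)) · Σ_k (x_{k,i} - mean_i) · (x_{k,j} - mean_j), with n-1 = 5:
  s[A,A] = ((-3)·(-3) + (3)·(3) + (-4)·(-4) + (0)·(0) + (2)·(2) + (2)·(2)) / 5 = 42/5 = 8.4
  s[A,B] = ((-3)·(-2.8333) + (3)·(-3.8333) + (-4)·(2.1667) + (0)·(2.1667) + (2)·(2.1667) + (2)·(0.1667)) / 5 = -7/5 = -1.4
  s[B,B] = ((-2.8333)·(-2.8333) + (-3.8333)·(-3.8333) + (2.1667)·(2.1667) + (2.1667)·(2.1667) + (2.1667)·(2.1667) + (0.1667)·(0.1667)) / 5 = 36.8333/5 = 7.3667
  Sample standard deviations s_i = √(s[i,i]):
  s(A) = √(8.4) = 2.8983
  s(B) = √(7.3667) = 2.7142

Step 3 — r_{ij} = s_{ij} / (s_i · s_j):
  r[A,A] = 1 (diagonal).
  r[A,B] = -1.4 / (2.8983 · 2.7142) = -1.4 / 7.8664 = -0.178
  r[B,B] = 1 (diagonal).

R is symmetric with unit diagonal. Assembling:

R = [[1, -0.178],
 [-0.178, 1]]


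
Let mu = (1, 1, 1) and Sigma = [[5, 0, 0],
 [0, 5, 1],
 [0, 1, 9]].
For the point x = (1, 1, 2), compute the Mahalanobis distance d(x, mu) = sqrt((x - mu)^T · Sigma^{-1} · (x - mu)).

Step 1 — centre the observation: (x - mu) = (0, 0, 1).

Step 2 — invert Sigma (cofactor / det for 3×3, or solve directly):
  Sigma^{-1} = [[0.2, 0, 0],
 [0, 0.2045, -0.0227],
 [0, -0.0227, 0.1136]].

Step 3 — form the quadratic (x - mu)^T · Sigma^{-1} · (x - mu):
  Sigma^{-1} · (x - mu) = (0, -0.0227, 0.1136).
  (x - mu)^T · [Sigma^{-1} · (x - mu)] = (0)·(0) + (0)·(-0.0227) + (1)·(0.1136) = 0.1136.

Step 4 — take square root: d = √(0.1136) ≈ 0.3371.

d(x, mu) = √(0.1136) ≈ 0.3371


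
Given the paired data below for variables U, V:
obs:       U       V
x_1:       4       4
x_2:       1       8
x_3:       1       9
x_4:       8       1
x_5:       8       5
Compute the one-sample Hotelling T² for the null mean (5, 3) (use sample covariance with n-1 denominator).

Step 1 — sample mean vector:
  mean(U) = (4 + 1 + 1 + 8 + 8) / 5 = 22/5 = 4.4
  mean(V) = (4 + 8 + 9 + 1 + 5) / 5 = 27/5 = 5.4
  x̄ = (4.4, 5.4),  deviation x̄ - mu_0 = (4.4, 5.4) - (5, 3) = (-0.6, 2.4).

Step 2 — sample covariance matrix, S[i,j] = (1/(n-1)) · Σ_k (x_{k,i} - mean_i) · (x_{k,j} - mean_j), divisor n-1 = 4:
  S[U,U] = ((-0.4)·(-0.4) + (-3.4)·(-3.4) + (-3.4)·(-3.4) + (3.6)·(3.6) + (3.6)·(3.6)) / 4 = 49.2/4 = 12.3
  S[U,V] = ((-0.4)·(-1.4) + (-3.4)·(2.6) + (-3.4)·(3.6) + (3.6)·(-4.4) + (3.6)·(-0.4)) / 4 = -37.8/4 = -9.45
  S[V,V] = ((-1.4)·(-1.4) + (2.6)·(2.6) + (3.6)·(3.6) + (-4.4)·(-4.4) + (-0.4)·(-0.4)) / 4 = 41.2/4 = 10.3
  S = [[12.3, -9.45],
 [-9.45, 10.3]].

Step 3 — invert S. det(S) = 12.3·10.3 - (-9.45)² = 37.3875.
  S^{-1} = (1/det) · [[d, -b], [-b, a]] = [[0.2755, 0.2528],
 [0.2528, 0.329]].

Step 4 — quadratic form (x̄ - mu_0)^T · S^{-1} · (x̄ - mu_0):
  S^{-1} · (x̄ - mu_0) = (0.4413, 0.6379),
  (x̄ - mu_0)^T · [...] = (-0.6)·(0.4413) + (2.4)·(0.6379) = 1.2662.

Step 5 — scale by n: T² = 5 · 1.2662 = 6.331.

T² ≈ 6.331


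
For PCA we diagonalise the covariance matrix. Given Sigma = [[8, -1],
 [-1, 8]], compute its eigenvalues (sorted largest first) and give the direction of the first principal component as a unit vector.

Step 1 — characteristic polynomial of 2×2 Sigma:
  det(Sigma - λI) = λ² - trace · λ + det = 0.
  trace = 8 + 8 = 16, det = 8·8 - (-1)² = 63.
Step 2 — discriminant:
  Δ = trace² - 4·det = 256 - 252 = 4.
Step 3 — eigenvalues:
  λ = (trace ± √Δ)/2 = (16 ± 2)/2,
  λ_1 = 9,  λ_2 = 7.

Step 4 — unit eigenvector for λ_1: solve (Sigma - λ_1 I)v = 0. First row:
  (8 - 9)·v_x + (-1)·v_y = 0, i.e. (-1)·v_x + (-1)·v_y = 0,
  so v ∝ (b, λ_1 - a) = (-1, 1); multiply by -1 so the first entry is positive: u = (1, -1).
  ||u|| = √((1)² + (-1)²) = √(2) ≈ 1.4142,
  v_1 = u/||u|| ≈ (0.7071, -0.7071) (||v_1|| = 1).

λ_1 = 9,  λ_2 = 7;  v_1 ≈ (0.7071, -0.7071)


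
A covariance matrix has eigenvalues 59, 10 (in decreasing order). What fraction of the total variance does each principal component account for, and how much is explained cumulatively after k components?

Step 1 — total variance = trace(Sigma) = Σ λ_i = 59 + 10 = 69.

Step 2 — fraction explained by component i = λ_i / Σ λ:
  PC1: 59/69 = 0.8551
  PC2: 10/69 = 0.1449

Step 3 — cumulative fraction after k components = (λ_1 + ... + λ_k) / Σ λ:
  k = 1: 59/69 = 0.8551
  k = 2: (59 + 10)/69 = 69/69 = 1

Summary (fraction, with percent):

explained: PC1 0.8551 (85.51%), PC2 0.1449 (14.49%);  cumulative: 0.8551, 1


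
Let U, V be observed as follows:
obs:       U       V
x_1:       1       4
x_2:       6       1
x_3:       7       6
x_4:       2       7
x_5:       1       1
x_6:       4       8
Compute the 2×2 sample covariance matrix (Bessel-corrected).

Step 1 — column means:
  mean(U) = (1 + 6 + 7 + 2 + 1 + 4) / 6 = 21/6 = 3.5
  mean(V) = (4 + 1 + 6 + 7 + 1 + 8) / 6 = 27/6 = 4.5

Step 2 — sample covariance S[i,j] = (1/(n-1)) · Σ_k (x_{k,i} - mean_i) · (x_{k,j} - mean_j), with n-1 = 5.
  S[U,U] = ((-2.5)·(-2.5) + (2.5)·(2.5) + (3.5)·(3.5) + (-1.5)·(-1.5) + (-2.5)·(-2.5) + (0.5)·(0.5)) / 5 = 33.5/5 = 6.7
  S[U,V] = ((-2.5)·(-0.5) + (2.5)·(-3.5) + (3.5)·(1.5) + (-1.5)·(2.5) + (-2.5)·(-3.5) + (0.5)·(3.5)) / 5 = 4.5/5 = 0.9
  S[V,V] = ((-0.5)·(-0.5) + (-3.5)·(-3.5) + (1.5)·(1.5) + (2.5)·(2.5) + (-3.5)·(-3.5) + (3.5)·(3.5)) / 5 = 45.5/5 = 9.1

S is symmetric (S[j,i] = S[i,j]). Assembling:

S = [[6.7, 0.9],
 [0.9, 9.1]]


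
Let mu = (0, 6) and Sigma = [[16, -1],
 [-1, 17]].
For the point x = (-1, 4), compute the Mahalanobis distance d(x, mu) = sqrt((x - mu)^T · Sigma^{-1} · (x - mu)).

Step 1 — centre the observation: (x - mu) = (-1, -2).

Step 2 — invert Sigma. det(Sigma) = 16·17 - (-1)² = 271.
  Sigma^{-1} = (1/det) · [[d, -b], [-b, a]] = [[0.0627, 0.0037],
 [0.0037, 0.059]].

Step 3 — form the quadratic (x - mu)^T · Sigma^{-1} · (x - mu):
  Sigma^{-1} · (x - mu) = (-0.0701, -0.1218).
  (x - mu)^T · [Sigma^{-1} · (x - mu)] = (-1)·(-0.0701) + (-2)·(-0.1218) = 0.3137.

Step 4 — take square root: d = √(0.3137) ≈ 0.56.

d(x, mu) = √(0.3137) ≈ 0.56


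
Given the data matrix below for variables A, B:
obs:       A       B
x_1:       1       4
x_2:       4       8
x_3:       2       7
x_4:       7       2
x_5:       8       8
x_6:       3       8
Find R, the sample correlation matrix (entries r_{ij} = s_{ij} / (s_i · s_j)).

Step 1 — column means:
  mean(A) = (1 + 4 + 2 + 7 + 8 + 3) / 6 = 25/6 = 4.1667
  mean(B) = (4 + 8 + 7 + 2 + 8 + 8) / 6 = 37/6 = 6.1667

Step 2 — sample variances and covariances s[i,j] = (1/(n-1)) · Σ_k (x_{k,i} - mean_i) · (x_{k,j} - mean_j), with n-1 = 5:
  s[A,A] = ((-3.1667)·(-3.1667) + (-0.1667)·(-0.1667) + (-2.1667)·(-2.1667) + (2.8333)·(2.8333) + (3.8333)·(3.8333) + (-1.1667)·(-1.1667)) / 5 = 38.8333/5 = 7.7667
  s[A,B] = ((-3.1667)·(-2.1667) + (-0.1667)·(1.8333) + (-2.1667)·(0.8333) + (2.8333)·(-4.1667) + (3.8333)·(1.8333) + (-1.1667)·(1.8333)) / 5 = -2.1667/5 = -0.4333
  s[B,B] = ((-2.1667)·(-2.1667) + (1.8333)·(1.8333) + (0.8333)·(0.8333) + (-4.1667)·(-4.1667) + (1.8333)·(1.8333) + (1.8333)·(1.8333)) / 5 = 32.8333/5 = 6.5667
  Sample standard deviations s_i = √(s[i,i]):
  s(A) = √(7.7667) = 2.7869
  s(B) = √(6.5667) = 2.5626

Step 3 — r_{ij} = s_{ij} / (s_i · s_j):
  r[A,A] = 1 (diagonal).
  r[A,B] = -0.4333 / (2.7869 · 2.5626) = -0.4333 / 7.1415 = -0.0607
  r[B,B] = 1 (diagonal).

R is symmetric with unit diagonal. Assembling:

R = [[1, -0.0607],
 [-0.0607, 1]]


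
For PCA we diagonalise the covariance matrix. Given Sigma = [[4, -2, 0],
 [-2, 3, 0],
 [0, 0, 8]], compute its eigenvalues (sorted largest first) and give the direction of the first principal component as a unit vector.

Step 1 — characteristic polynomial p(λ) = det(λI - Sigma) = λ³ - tr·λ² + c_1·λ - det, where tr = trace, c_1 = sum of the principal 2×2 minors, det = det(Sigma):
  tr = 4 + 3 + 8 = 15,
  c_1 = (4·3 - (-2)²) + (4·8 - (0)²) + (3·8 - (0)²) = 8 + 32 + 24 = 64,
  det = 4·(3·8 - (0)²) - (-2)·((-2)·8 - (0)·(0)) + (0)·((-2)·(0) - 3·(0)) = 4·(24) - (-2)·(-16) + (0)·(0) = 64.
  So p(λ) = λ³ - 15λ² + 64λ - 64.
Step 2 — look for an integer root (rational root theorem: any rational root is an integer divisor of 64). Testing λ = 8:
  p(8) = 512 - 960 + 512 - 64 = 0  ✓
  Dividing out (λ - 8): p(λ) = (λ - 8)(λ² - 7λ + 8).
Step 3 — remaining eigenvalues from the quadratic λ² - 7λ + 8 = 0:
  Δ = 7² - 4·8 = 49 - 32 = 17,  λ = (7 ± √17)/2 = (7 ± 4.1231)/2 ≈ 5.5616 or 1.4384.
  Sorted: λ_1 = 8,  λ_2 = 5.5616,  λ_3 = 1.4384  (check: sum = 15 = tr ✓).

Step 4 — unit eigenvector for λ_1 = 8: v spans the null space of (Sigma - λ_1 I), whose rows are
  r_1 = (-4, -2, 0),  r_2 = (-2, -5, 0),  r_3 = (0, 0, 0).
  v is orthogonal to every row, so take v ∝ r_1 × r_2 = ((-2)·(0) - (0)·(-5), (0)·(-2) - (-4)·(0), (-4)·(-5) - (-2)·(-2)) = (0, 0, 16).
  Rescale (divide by 16): u = (0, 0, 1).
  ||u|| = √((0)² + (0)² + (1)²) = √(1) = 1,  v_1 = u/||u|| ≈ (0, 0, 1) (||v_1|| = 1).

λ_1 = 8,  λ_2 = 5.5616,  λ_3 = 1.4384;  v_1 ≈ (0, 0, 1)


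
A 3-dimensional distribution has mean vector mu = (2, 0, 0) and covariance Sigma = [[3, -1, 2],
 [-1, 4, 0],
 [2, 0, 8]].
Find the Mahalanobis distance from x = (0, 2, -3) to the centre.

Step 1 — centre the observation: (x - mu) = (-2, 2, -3).

Step 2 — invert Sigma (cofactor / det for 3×3, or solve directly):
  Sigma^{-1} = [[0.4444, 0.1111, -0.1111],
 [0.1111, 0.2778, -0.0278],
 [-0.1111, -0.0278, 0.1528]].

Step 3 — form the quadratic (x - mu)^T · Sigma^{-1} · (x - mu):
  Sigma^{-1} · (x - mu) = (-0.3333, 0.4167, -0.2917).
  (x - mu)^T · [Sigma^{-1} · (x - mu)] = (-2)·(-0.3333) + (2)·(0.4167) + (-3)·(-0.2917) = 2.375.

Step 4 — take square root: d = √(2.375) ≈ 1.5411.

d(x, mu) = √(2.375) ≈ 1.5411


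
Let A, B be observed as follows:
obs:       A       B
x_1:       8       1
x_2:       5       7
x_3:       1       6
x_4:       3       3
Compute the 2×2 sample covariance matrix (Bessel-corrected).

Step 1 — column means:
  mean(A) = (8 + 5 + 1 + 3) / 4 = 17/4 = 4.25
  mean(B) = (1 + 7 + 6 + 3) / 4 = 17/4 = 4.25

Step 2 — sample covariance S[i,j] = (1/(n-1)) · Σ_k (x_{k,i} - mean_i) · (x_{k,j} - mean_j), with n-1 = 3.
  S[A,A] = ((3.75)·(3.75) + (0.75)·(0.75) + (-3.25)·(-3.25) + (-1.25)·(-1.25)) / 3 = 26.75/3 = 8.9167
  S[A,B] = ((3.75)·(-3.25) + (0.75)·(2.75) + (-3.25)·(1.75) + (-1.25)·(-1.25)) / 3 = -14.25/3 = -4.75
  S[B,B] = ((-3.25)·(-3.25) + (2.75)·(2.75) + (1.75)·(1.75) + (-1.25)·(-1.25)) / 3 = 22.75/3 = 7.5833

S is symmetric (S[j,i] = S[i,j]). Assembling:

S = [[8.9167, -4.75],
 [-4.75, 7.5833]]


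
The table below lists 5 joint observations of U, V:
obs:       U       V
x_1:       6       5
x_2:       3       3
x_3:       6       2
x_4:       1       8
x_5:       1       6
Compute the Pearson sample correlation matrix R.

Step 1 — column means:
  mean(U) = (6 + 3 + 6 + 1 + 1) / 5 = 17/5 = 3.4
  mean(V) = (5 + 3 + 2 + 8 + 6) / 5 = 24/5 = 4.8

Step 2 — sample variances and covariances s[i,j] = (1/(n-1)) · Σ_k (x_{k,i} - mean_i) · (x_{k,j} - mean_j), with n-1 = 4:
  s[U,U] = ((2.6)·(2.6) + (-0.4)·(-0.4) + (2.6)·(2.6) + (-2.4)·(-2.4) + (-2.4)·(-2.4)) / 4 = 25.2/4 = 6.3
  s[U,V] = ((2.6)·(0.2) + (-0.4)·(-1.8) + (2.6)·(-2.8) + (-2.4)·(3.2) + (-2.4)·(1.2)) / 4 = -16.6/4 = -4.15
  s[V,V] = ((0.2)·(0.2) + (-1.8)·(-1.8) + (-2.8)·(-2.8) + (3.2)·(3.2) + (1.2)·(1.2)) / 4 = 22.8/4 = 5.7
  Sample standard deviations s_i = √(s[i,i]):
  s(U) = √(6.3) = 2.51
  s(V) = √(5.7) = 2.3875

Step 3 — r_{ij} = s_{ij} / (s_i · s_j):
  r[U,U] = 1 (diagonal).
  r[U,V] = -4.15 / (2.51 · 2.3875) = -4.15 / 5.9925 = -0.6925
  r[V,V] = 1 (diagonal).

R is symmetric with unit diagonal. Assembling:

R = [[1, -0.6925],
 [-0.6925, 1]]


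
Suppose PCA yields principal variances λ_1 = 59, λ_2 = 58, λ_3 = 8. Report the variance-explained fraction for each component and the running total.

Step 1 — total variance = trace(Sigma) = Σ λ_i = 59 + 58 + 8 = 125.

Step 2 — fraction explained by component i = λ_i / Σ λ:
  PC1: 59/125 = 0.472
  PC2: 58/125 = 0.464
  PC3: 8/125 = 0.064

Step 3 — cumulative fraction after k components = (λ_1 + ... + λ_k) / Σ λ:
  k = 1: 59/125 = 0.472
  k = 2: (59 + 58)/125 = 117/125 = 0.936
  k = 3: (59 + 58 + 8)/125 = 125/125 = 1

Summary (fraction, with percent):

explained: PC1 0.472 (47.2%), PC2 0.464 (46.4%), PC3 0.064 (6.4%);  cumulative: 0.472, 0.936, 1


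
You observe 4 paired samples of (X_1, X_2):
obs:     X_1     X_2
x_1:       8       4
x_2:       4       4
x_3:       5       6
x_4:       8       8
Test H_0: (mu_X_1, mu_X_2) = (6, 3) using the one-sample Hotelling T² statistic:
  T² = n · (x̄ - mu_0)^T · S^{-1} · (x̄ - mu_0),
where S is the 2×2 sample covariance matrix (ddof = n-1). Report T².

Step 1 — sample mean vector:
  mean(X_1) = (8 + 4 + 5 + 8) / 4 = 25/4 = 6.25
  mean(X_2) = (4 + 4 + 6 + 8) / 4 = 22/4 = 5.5
  x̄ = (6.25, 5.5),  deviation x̄ - mu_0 = (6.25, 5.5) - (6, 3) = (0.25, 2.5).

Step 2 — sample covariance matrix, S[i,j] = (1/(n-1)) · Σ_k (x_{k,i} - mean_i) · (x_{k,j} - mean_j), divisor n-1 = 3:
  S[X_1,X_1] = ((1.75)·(1.75) + (-2.25)·(-2.25) + (-1.25)·(-1.25) + (1.75)·(1.75)) / 3 = 12.75/3 = 4.25
  S[X_1,X_2] = ((1.75)·(-1.5) + (-2.25)·(-1.5) + (-1.25)·(0.5) + (1.75)·(2.5)) / 3 = 4.5/3 = 1.5
  S[X_2,X_2] = ((-1.5)·(-1.5) + (-1.5)·(-1.5) + (0.5)·(0.5) + (2.5)·(2.5)) / 3 = 11/3 = 3.6667
  S = [[4.25, 1.5],
 [1.5, 3.6667]].

Step 3 — invert S. det(S) = 4.25·3.6667 - (1.5)² = 13.3333.
  S^{-1} = (1/det) · [[d, -b], [-b, a]] = [[0.275, -0.1125],
 [-0.1125, 0.3188]].

Step 4 — quadratic form (x̄ - mu_0)^T · S^{-1} · (x̄ - mu_0):
  S^{-1} · (x̄ - mu_0) = (-0.2125, 0.7687),
  (x̄ - mu_0)^T · [...] = (0.25)·(-0.2125) + (2.5)·(0.7687) = 1.8687.

Step 5 — scale by n: T² = 4 · 1.8687 = 7.475.

T² ≈ 7.475


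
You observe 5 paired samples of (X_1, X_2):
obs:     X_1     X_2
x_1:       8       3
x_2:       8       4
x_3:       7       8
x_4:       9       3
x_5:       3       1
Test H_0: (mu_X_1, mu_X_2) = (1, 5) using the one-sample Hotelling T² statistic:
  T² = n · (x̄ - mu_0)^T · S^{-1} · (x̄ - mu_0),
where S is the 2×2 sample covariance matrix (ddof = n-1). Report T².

Step 1 — sample mean vector:
  mean(X_1) = (8 + 8 + 7 + 9 + 3) / 5 = 35/5 = 7
  mean(X_2) = (3 + 4 + 8 + 3 + 1) / 5 = 19/5 = 3.8
  x̄ = (7, 3.8),  deviation x̄ - mu_0 = (7, 3.8) - (1, 5) = (6, -1.2).

Step 2 — sample covariance matrix, S[i,j] = (1/(n-1)) · Σ_k (x_{k,i} - mean_i) · (x_{k,j} - mean_j), divisor n-1 = 4:
  S[X_1,X_1] = ((1)·(1) + (1)·(1) + (0)·(0) + (2)·(2) + (-4)·(-4)) / 4 = 22/4 = 5.5
  S[X_1,X_2] = ((1)·(-0.8) + (1)·(0.2) + (0)·(4.2) + (2)·(-0.8) + (-4)·(-2.8)) / 4 = 9/4 = 2.25
  S[X_2,X_2] = ((-0.8)·(-0.8) + (0.2)·(0.2) + (4.2)·(4.2) + (-0.8)·(-0.8) + (-2.8)·(-2.8)) / 4 = 26.8/4 = 6.7
  S = [[5.5, 2.25],
 [2.25, 6.7]].

Step 3 — invert S. det(S) = 5.5·6.7 - (2.25)² = 31.7875.
  S^{-1} = (1/det) · [[d, -b], [-b, a]] = [[0.2108, -0.0708],
 [-0.0708, 0.173]].

Step 4 — quadratic form (x̄ - mu_0)^T · S^{-1} · (x̄ - mu_0):
  S^{-1} · (x̄ - mu_0) = (1.3496, -0.6323),
  (x̄ - mu_0)^T · [...] = (6)·(1.3496) + (-1.2)·(-0.6323) = 8.8563.

Step 5 — scale by n: T² = 5 · 8.8563 = 44.2816.

T² ≈ 44.2816


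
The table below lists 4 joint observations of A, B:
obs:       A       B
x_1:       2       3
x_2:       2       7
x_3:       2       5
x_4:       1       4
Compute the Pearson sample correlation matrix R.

Step 1 — column means:
  mean(A) = (2 + 2 + 2 + 1) / 4 = 7/4 = 1.75
  mean(B) = (3 + 7 + 5 + 4) / 4 = 19/4 = 4.75

Step 2 — sample variances and covariances s[i,j] = (1/(n-1)) · Σ_k (x_{k,i} - mean_i) · (x_{k,j} - mean_j), with n-1 = 3:
  s[A,A] = ((0.25)·(0.25) + (0.25)·(0.25) + (0.25)·(0.25) + (-0.75)·(-0.75)) / 3 = 0.75/3 = 0.25
  s[A,B] = ((0.25)·(-1.75) + (0.25)·(2.25) + (0.25)·(0.25) + (-0.75)·(-0.75)) / 3 = 0.75/3 = 0.25
  s[B,B] = ((-1.75)·(-1.75) + (2.25)·(2.25) + (0.25)·(0.25) + (-0.75)·(-0.75)) / 3 = 8.75/3 = 2.9167
  Sample standard deviations s_i = √(s[i,i]):
  s(A) = √(0.25) = 0.5
  s(B) = √(2.9167) = 1.7078

Step 3 — r_{ij} = s_{ij} / (s_i · s_j):
  r[A,A] = 1 (diagonal).
  r[A,B] = 0.25 / (0.5 · 1.7078) = 0.25 / 0.8539 = 0.2928
  r[B,B] = 1 (diagonal).

R is symmetric with unit diagonal. Assembling:

R = [[1, 0.2928],
 [0.2928, 1]]


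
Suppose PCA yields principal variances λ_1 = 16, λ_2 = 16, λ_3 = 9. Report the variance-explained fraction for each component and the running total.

Step 1 — total variance = trace(Sigma) = Σ λ_i = 16 + 16 + 9 = 41.

Step 2 — fraction explained by component i = λ_i / Σ λ:
  PC1: 16/41 = 0.3902
  PC2: 16/41 = 0.3902
  PC3: 9/41 = 0.2195

Step 3 — cumulative fraction after k components = (λ_1 + ... + λ_k) / Σ λ:
  k = 1: 16/41 = 0.3902
  k = 2: (16 + 16)/41 = 32/41 = 0.7805
  k = 3: (16 + 16 + 9)/41 = 41/41 = 1

Summary (fraction, with percent):

explained: PC1 0.3902 (39.02%), PC2 0.3902 (39.02%), PC3 0.2195 (21.95%);  cumulative: 0.3902, 0.7805, 1


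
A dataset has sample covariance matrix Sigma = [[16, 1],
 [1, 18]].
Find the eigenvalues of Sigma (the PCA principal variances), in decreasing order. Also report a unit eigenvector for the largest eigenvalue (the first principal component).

Step 1 — characteristic polynomial of 2×2 Sigma:
  det(Sigma - λI) = λ² - trace · λ + det = 0.
  trace = 16 + 18 = 34, det = 16·18 - (1)² = 287.
Step 2 — discriminant:
  Δ = trace² - 4·det = 1156 - 1148 = 8.
Step 3 — eigenvalues:
  λ = (trace ± √Δ)/2 = (34 ± 2.8284)/2,
  λ_1 = 18.4142,  λ_2 = 15.5858.

Step 4 — unit eigenvector for λ_1: solve (Sigma - λ_1 I)v = 0. First row:
  (16 - 18.4142)·v_x + (1)·v_y = 0, i.e. (-2.4142)·v_x + (1)·v_y = 0,
  so v ∝ (b, λ_1 - a) = (1, 2.4142) = u.
  ||u|| = √((1)² + (2.4142)²) = √(6.8284) ≈ 2.6131,
  v_1 = u/||u|| ≈ (0.3827, 0.9239) (||v_1|| = 1).

λ_1 = 18.4142,  λ_2 = 15.5858;  v_1 ≈ (0.3827, 0.9239)


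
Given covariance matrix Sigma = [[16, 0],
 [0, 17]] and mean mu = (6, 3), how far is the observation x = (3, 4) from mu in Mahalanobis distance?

Step 1 — centre the observation: (x - mu) = (-3, 1).

Step 2 — invert Sigma. det(Sigma) = 16·17 - (0)² = 272.
  Sigma^{-1} = (1/det) · [[d, -b], [-b, a]] = [[0.0625, 0],
 [0, 0.0588]].

Step 3 — form the quadratic (x - mu)^T · Sigma^{-1} · (x - mu):
  Sigma^{-1} · (x - mu) = (-0.1875, 0.0588).
  (x - mu)^T · [Sigma^{-1} · (x - mu)] = (-3)·(-0.1875) + (1)·(0.0588) = 0.6213.

Step 4 — take square root: d = √(0.6213) ≈ 0.7882.

d(x, mu) = √(0.6213) ≈ 0.7882


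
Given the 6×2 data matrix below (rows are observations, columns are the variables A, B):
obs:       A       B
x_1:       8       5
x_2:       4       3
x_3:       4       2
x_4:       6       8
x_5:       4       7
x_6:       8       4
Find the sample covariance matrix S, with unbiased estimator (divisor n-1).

Step 1 — column means:
  mean(A) = (8 + 4 + 4 + 6 + 4 + 8) / 6 = 34/6 = 5.6667
  mean(B) = (5 + 3 + 2 + 8 + 7 + 4) / 6 = 29/6 = 4.8333

Step 2 — sample covariance S[i,j] = (1/(n-1)) · Σ_k (x_{k,i} - mean_i) · (x_{k,j} - mean_j), with n-1 = 5.
  S[A,A] = ((2.3333)·(2.3333) + (-1.6667)·(-1.6667) + (-1.6667)·(-1.6667) + (0.3333)·(0.3333) + (-1.6667)·(-1.6667) + (2.3333)·(2.3333)) / 5 = 19.3333/5 = 3.8667
  S[A,B] = ((2.3333)·(0.1667) + (-1.6667)·(-1.8333) + (-1.6667)·(-2.8333) + (0.3333)·(3.1667) + (-1.6667)·(2.1667) + (2.3333)·(-0.8333)) / 5 = 3.6667/5 = 0.7333
  S[B,B] = ((0.1667)·(0.1667) + (-1.8333)·(-1.8333) + (-2.8333)·(-2.8333) + (3.1667)·(3.1667) + (2.1667)·(2.1667) + (-0.8333)·(-0.8333)) / 5 = 26.8333/5 = 5.3667

S is symmetric (S[j,i] = S[i,j]). Assembling:

S = [[3.8667, 0.7333],
 [0.7333, 5.3667]]


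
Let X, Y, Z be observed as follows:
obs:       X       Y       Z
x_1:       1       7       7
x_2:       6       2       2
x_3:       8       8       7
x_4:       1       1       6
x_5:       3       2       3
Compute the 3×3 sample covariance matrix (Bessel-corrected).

Step 1 — column means:
  mean(X) = (1 + 6 + 8 + 1 + 3) / 5 = 19/5 = 3.8
  mean(Y) = (7 + 2 + 8 + 1 + 2) / 5 = 20/5 = 4
  mean(Z) = (7 + 2 + 7 + 6 + 3) / 5 = 25/5 = 5

Step 2 — sample covariance S[i,j] = (1/(n-1)) · Σ_k (x_{k,i} - mean_i) · (x_{k,j} - mean_j), with n-1 = 4.
  S[X,X] = ((-2.8)·(-2.8) + (2.2)·(2.2) + (4.2)·(4.2) + (-2.8)·(-2.8) + (-0.8)·(-0.8)) / 4 = 38.8/4 = 9.7
  S[X,Y] = ((-2.8)·(3) + (2.2)·(-2) + (4.2)·(4) + (-2.8)·(-3) + (-0.8)·(-2)) / 4 = 14/4 = 3.5
  S[X,Z] = ((-2.8)·(2) + (2.2)·(-3) + (4.2)·(2) + (-2.8)·(1) + (-0.8)·(-2)) / 4 = -5/4 = -1.25
  S[Y,Y] = ((3)·(3) + (-2)·(-2) + (4)·(4) + (-3)·(-3) + (-2)·(-2)) / 4 = 42/4 = 10.5
  S[Y,Z] = ((3)·(2) + (-2)·(-3) + (4)·(2) + (-3)·(1) + (-2)·(-2)) / 4 = 21/4 = 5.25
  S[Z,Z] = ((2)·(2) + (-3)·(-3) + (2)·(2) + (1)·(1) + (-2)·(-2)) / 4 = 22/4 = 5.5

S is symmetric (S[j,i] = S[i,j]). Assembling:

S = [[9.7, 3.5, -1.25],
 [3.5, 10.5, 5.25],
 [-1.25, 5.25, 5.5]]


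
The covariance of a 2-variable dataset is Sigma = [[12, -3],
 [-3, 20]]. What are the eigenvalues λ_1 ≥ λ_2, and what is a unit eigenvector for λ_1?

Step 1 — characteristic polynomial of 2×2 Sigma:
  det(Sigma - λI) = λ² - trace · λ + det = 0.
  trace = 12 + 20 = 32, det = 12·20 - (-3)² = 231.
Step 2 — discriminant:
  Δ = trace² - 4·det = 1024 - 924 = 100.
Step 3 — eigenvalues:
  λ = (trace ± √Δ)/2 = (32 ± 10)/2,
  λ_1 = 21,  λ_2 = 11.

Step 4 — unit eigenvector for λ_1: solve (Sigma - λ_1 I)v = 0. First row:
  (12 - 21)·v_x + (-3)·v_y = 0, i.e. (-9)·v_x + (-3)·v_y = 0,
  so v ∝ (b, λ_1 - a) = (-3, 9); multiply by -1 so the first entry is positive: u = (3, -9).
  ||u|| = √((3)² + (-9)²) = √(90) ≈ 9.4868,
  v_1 = u/||u|| ≈ (0.3162, -0.9487) (||v_1|| = 1).

λ_1 = 21,  λ_2 = 11;  v_1 ≈ (0.3162, -0.9487)


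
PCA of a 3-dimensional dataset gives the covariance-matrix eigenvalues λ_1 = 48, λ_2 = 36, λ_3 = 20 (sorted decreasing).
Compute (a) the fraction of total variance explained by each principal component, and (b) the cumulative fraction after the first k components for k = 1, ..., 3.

Step 1 — total variance = trace(Sigma) = Σ λ_i = 48 + 36 + 20 = 104.

Step 2 — fraction explained by component i = λ_i / Σ λ:
  PC1: 48/104 = 0.4615
  PC2: 36/104 = 0.3462
  PC3: 20/104 = 0.1923

Step 3 — cumulative fraction after k components = (λ_1 + ... + λ_k) / Σ λ:
  k = 1: 48/104 = 0.4615
  k = 2: (48 + 36)/104 = 84/104 = 0.8077
  k = 3: (48 + 36 + 20)/104 = 104/104 = 1

Summary (fraction, with percent):

explained: PC1 0.4615 (46.15%), PC2 0.3462 (34.62%), PC3 0.1923 (19.23%);  cumulative: 0.4615, 0.8077, 1


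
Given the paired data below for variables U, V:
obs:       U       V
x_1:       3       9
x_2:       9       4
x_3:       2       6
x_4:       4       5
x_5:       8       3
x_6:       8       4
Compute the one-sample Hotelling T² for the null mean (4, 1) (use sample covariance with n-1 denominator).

Step 1 — sample mean vector:
  mean(U) = (3 + 9 + 2 + 4 + 8 + 8) / 6 = 34/6 = 5.6667
  mean(V) = (9 + 4 + 6 + 5 + 3 + 4) / 6 = 31/6 = 5.1667
  x̄ = (5.6667, 5.1667),  deviation x̄ - mu_0 = (5.6667, 5.1667) - (4, 1) = (1.6667, 4.1667).

Step 2 — sample covariance matrix, S[i,j] = (1/(n-1)) · Σ_k (x_{k,i} - mean_i) · (x_{k,j} - mean_j), divisor n-1 = 5:
  S[U,U] = ((-2.6667)·(-2.6667) + (3.3333)·(3.3333) + (-3.6667)·(-3.6667) + (-1.6667)·(-1.6667) + (2.3333)·(2.3333) + (2.3333)·(2.3333)) / 5 = 45.3333/5 = 9.0667
  S[U,V] = ((-2.6667)·(3.8333) + (3.3333)·(-1.1667) + (-3.6667)·(0.8333) + (-1.6667)·(-0.1667) + (2.3333)·(-2.1667) + (2.3333)·(-1.1667)) / 5 = -24.6667/5 = -4.9333
  S[V,V] = ((3.8333)·(3.8333) + (-1.1667)·(-1.1667) + (0.8333)·(0.8333) + (-0.1667)·(-0.1667) + (-2.1667)·(-2.1667) + (-1.1667)·(-1.1667)) / 5 = 22.8333/5 = 4.5667
  S = [[9.0667, -4.9333],
 [-4.9333, 4.5667]].

Step 3 — invert S. det(S) = 9.0667·4.5667 - (-4.9333)² = 17.0667.
  S^{-1} = (1/det) · [[d, -b], [-b, a]] = [[0.2676, 0.2891],
 [0.2891, 0.5313]].

Step 4 — quadratic form (x̄ - mu_0)^T · S^{-1} · (x̄ - mu_0):
  S^{-1} · (x̄ - mu_0) = (1.6504, 2.6953),
  (x̄ - mu_0)^T · [...] = (1.6667)·(1.6504) + (4.1667)·(2.6953) = 13.9811.

Step 5 — scale by n: T² = 6 · 13.9811 = 83.8867.

T² ≈ 83.8867


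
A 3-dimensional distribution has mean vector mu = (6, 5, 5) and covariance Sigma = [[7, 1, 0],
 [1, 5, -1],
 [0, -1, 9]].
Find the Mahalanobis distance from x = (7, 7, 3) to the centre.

Step 1 — centre the observation: (x - mu) = (1, 2, -2).

Step 2 — invert Sigma (cofactor / det for 3×3, or solve directly):
  Sigma^{-1} = [[0.1472, -0.0301, -0.0033],
 [-0.0301, 0.2107, 0.0234],
 [-0.0033, 0.0234, 0.1137]].

Step 3 — form the quadratic (x - mu)^T · Sigma^{-1} · (x - mu):
  Sigma^{-1} · (x - mu) = (0.0936, 0.3445, -0.1839).
  (x - mu)^T · [Sigma^{-1} · (x - mu)] = (1)·(0.0936) + (2)·(0.3445) + (-2)·(-0.1839) = 1.1505.

Step 4 — take square root: d = √(1.1505) ≈ 1.0726.

d(x, mu) = √(1.1505) ≈ 1.0726


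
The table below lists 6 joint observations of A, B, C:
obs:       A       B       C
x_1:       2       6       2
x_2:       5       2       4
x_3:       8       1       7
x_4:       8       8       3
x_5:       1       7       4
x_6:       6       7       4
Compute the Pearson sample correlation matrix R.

Step 1 — column means:
  mean(A) = (2 + 5 + 8 + 8 + 1 + 6) / 6 = 30/6 = 5
  mean(B) = (6 + 2 + 1 + 8 + 7 + 7) / 6 = 31/6 = 5.1667
  mean(C) = (2 + 4 + 7 + 3 + 4 + 4) / 6 = 24/6 = 4

Step 2 — sample variances and covariances s[i,j] = (1/(n-1)) · Σ_k (x_{k,i} - mean_i) · (x_{k,j} - mean_j), with n-1 = 5:
  s[A,A] = ((-3)·(-3) + (0)·(0) + (3)·(3) + (3)·(3) + (-4)·(-4) + (1)·(1)) / 5 = 44/5 = 8.8
  s[A,B] = ((-3)·(0.8333) + (0)·(-3.1667) + (3)·(-4.1667) + (3)·(2.8333) + (-4)·(1.8333) + (1)·(1.8333)) / 5 = -12/5 = -2.4
  s[A,C] = ((-3)·(-2) + (0)·(0) + (3)·(3) + (3)·(-1) + (-4)·(0) + (1)·(0)) / 5 = 12/5 = 2.4
  s[B,B] = ((0.8333)·(0.8333) + (-3.1667)·(-3.1667) + (-4.1667)·(-4.1667) + (2.8333)·(2.8333) + (1.8333)·(1.8333) + (1.8333)·(1.8333)) / 5 = 42.8333/5 = 8.5667
  s[B,C] = ((0.8333)·(-2) + (-3.1667)·(0) + (-4.1667)·(3) + (2.8333)·(-1) + (1.8333)·(0) + (1.8333)·(0)) / 5 = -17/5 = -3.4
  s[C,C] = ((-2)·(-2) + (0)·(0) + (3)·(3) + (-1)·(-1) + (0)·(0) + (0)·(0)) / 5 = 14/5 = 2.8
  Sample standard deviations s_i = √(s[i,i]):
  s(A) = √(8.8) = 2.9665
  s(B) = √(8.5667) = 2.9269
  s(C) = √(2.8) = 1.6733

Step 3 — r_{ij} = s_{ij} / (s_i · s_j):
  r[A,A] = 1 (diagonal).
  r[A,B] = -2.4 / (2.9665 · 2.9269) = -2.4 / 8.6825 = -0.2764
  r[A,C] = 2.4 / (2.9665 · 1.6733) = 2.4 / 4.9639 = 0.4835
  r[B,B] = 1 (diagonal).
  r[B,C] = -3.4 / (2.9269 · 1.6733) = -3.4 / 4.8976 = -0.6942
  r[C,C] = 1 (diagonal).

R is symmetric with unit diagonal. Assembling:

R = [[1, -0.2764, 0.4835],
 [-0.2764, 1, -0.6942],
 [0.4835, -0.6942, 1]]


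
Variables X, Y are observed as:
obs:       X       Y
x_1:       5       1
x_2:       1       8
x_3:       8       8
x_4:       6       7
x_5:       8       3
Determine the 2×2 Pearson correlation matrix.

Step 1 — column means:
  mean(X) = (5 + 1 + 8 + 6 + 8) / 5 = 28/5 = 5.6
  mean(Y) = (1 + 8 + 8 + 7 + 3) / 5 = 27/5 = 5.4

Step 2 — sample variances and covariances s[i,j] = (1/(n-1)) · Σ_k (x_{k,i} - mean_i) · (x_{k,j} - mean_j), with n-1 = 4:
  s[X,X] = ((-0.6)·(-0.6) + (-4.6)·(-4.6) + (2.4)·(2.4) + (0.4)·(0.4) + (2.4)·(2.4)) / 4 = 33.2/4 = 8.3
  s[X,Y] = ((-0.6)·(-4.4) + (-4.6)·(2.6) + (2.4)·(2.6) + (0.4)·(1.6) + (2.4)·(-2.4)) / 4 = -8.2/4 = -2.05
  s[Y,Y] = ((-4.4)·(-4.4) + (2.6)·(2.6) + (2.6)·(2.6) + (1.6)·(1.6) + (-2.4)·(-2.4)) / 4 = 41.2/4 = 10.3
  Sample standard deviations s_i = √(s[i,i]):
  s(X) = √(8.3) = 2.881
  s(Y) = √(10.3) = 3.2094

Step 3 — r_{ij} = s_{ij} / (s_i · s_j):
  r[X,X] = 1 (diagonal).
  r[X,Y] = -2.05 / (2.881 · 3.2094) = -2.05 / 9.2461 = -0.2217
  r[Y,Y] = 1 (diagonal).

R is symmetric with unit diagonal. Assembling:

R = [[1, -0.2217],
 [-0.2217, 1]]


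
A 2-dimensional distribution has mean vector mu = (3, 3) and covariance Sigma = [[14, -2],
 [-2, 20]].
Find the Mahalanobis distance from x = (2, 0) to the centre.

Step 1 — centre the observation: (x - mu) = (-1, -3).

Step 2 — invert Sigma. det(Sigma) = 14·20 - (-2)² = 276.
  Sigma^{-1} = (1/det) · [[d, -b], [-b, a]] = [[0.0725, 0.0072],
 [0.0072, 0.0507]].

Step 3 — form the quadratic (x - mu)^T · Sigma^{-1} · (x - mu):
  Sigma^{-1} · (x - mu) = (-0.0942, -0.1594).
  (x - mu)^T · [Sigma^{-1} · (x - mu)] = (-1)·(-0.0942) + (-3)·(-0.1594) = 0.5725.

Step 4 — take square root: d = √(0.5725) ≈ 0.7566.

d(x, mu) = √(0.5725) ≈ 0.7566
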